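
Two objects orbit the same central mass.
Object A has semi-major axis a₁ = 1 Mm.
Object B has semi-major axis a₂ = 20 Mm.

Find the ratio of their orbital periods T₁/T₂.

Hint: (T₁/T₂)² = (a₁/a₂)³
a₁ = 1 Mm = 1 × 10^6 m
a₂ = 20 Mm = 2 × 10^7 m
a₁/a₂ = 0.05
T₁/T₂ = (a₁/a₂)^(3/2) = (0.05)^1.5 = 0.0111803

Final answer: T₁/T₂ = 0.01118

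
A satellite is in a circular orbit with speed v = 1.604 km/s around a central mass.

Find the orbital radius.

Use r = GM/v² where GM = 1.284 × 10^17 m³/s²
v = 1.604 km/s = 1604 m/s
GM = 1.284 × 10^17 m³/s²
v² = 2.57282 × 10^6 m²/s²
r = GM/v² = (1.284 × 10^17) / (2.57282 × 10^6) = 4.99064 × 10^10 m ≈ 49.91 Gm

Final answer: 49.91 Gm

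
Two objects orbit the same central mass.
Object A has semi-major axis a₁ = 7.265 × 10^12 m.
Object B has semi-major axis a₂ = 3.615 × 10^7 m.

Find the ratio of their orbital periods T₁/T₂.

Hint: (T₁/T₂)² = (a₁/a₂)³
a₁ = 7.265 × 10^12 m
a₂ = 3.615 × 10^7 m
a₁/a₂ = 200968
T₁/T₂ = (a₁/a₂)^(3/2) = (200968)^1.5 = 9.0093 × 10^7

Final answer: T₁/T₂ = 9.009 × 10^7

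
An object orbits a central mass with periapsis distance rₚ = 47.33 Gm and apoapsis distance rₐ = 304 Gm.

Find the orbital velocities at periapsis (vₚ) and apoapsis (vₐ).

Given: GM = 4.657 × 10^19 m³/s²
rₚ = 47.33 Gm = 4.733 × 10^10 m
rₐ = 304 Gm = 3.04 × 10^11 m
GM = 4.657 × 10^19 m³/s²
a = (rₚ + rₐ)/2 = 1.75665 × 10^11 m
Vis-viva: v² = GM (2/r − 1/a)
vₚ² = 4.657 × 10^19 × (4.22565 × 10^-11 − 5.69265 × 10^-12) = 1.70278 × 10^9 m²/s²
vₚ = 41264.7 m/s ≈ 41.26 km/s
vₐ² = 4.657 × 10^19 × (6.57895 × 10^-12 − 5.69265 × 10^-12) = 4.12747 × 10^7 m²/s²
vₐ = 6424.54 m/s ≈ 6.425 km/s

Final answer: vₚ = 41.26 km/s, vₐ = 6.425 km/s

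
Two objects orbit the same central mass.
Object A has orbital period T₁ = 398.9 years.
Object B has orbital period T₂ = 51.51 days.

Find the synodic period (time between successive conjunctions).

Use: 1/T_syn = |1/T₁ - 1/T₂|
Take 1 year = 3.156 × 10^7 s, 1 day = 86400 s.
T₁ = 398.9 years = 1.25893 × 10^10 s
T₂ = 51.51 days = 4.45046 × 10^6 s
1/T₁ = 7.94326 × 10^-11 s⁻¹
1/T₂ = 2.24696 × 10^-7 s⁻¹
|1/T₁ − 1/T₂| = 2.24616 × 10^-7 s⁻¹
T_syn = 1 / |1/T₁ − 1/T₂| = 4.45204 × 10^6 s ≈ 51.53 days

Final answer: T_syn = 51.53 days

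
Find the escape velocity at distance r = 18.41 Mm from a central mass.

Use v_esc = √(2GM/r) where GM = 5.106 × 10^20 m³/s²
r = 18.41 Mm = 1.841 × 10^7 m
GM = 5.106 × 10^20 m³/s²
2GM/r = 2 × (5.106 × 10^20) / (1.841 × 10^7) = 5.54699 × 10^13 m²/s²
v_esc = √(2GM/r) = 7.44781 × 10^6 m/s ≈ 7448 km/s

Final answer: 7448 km/s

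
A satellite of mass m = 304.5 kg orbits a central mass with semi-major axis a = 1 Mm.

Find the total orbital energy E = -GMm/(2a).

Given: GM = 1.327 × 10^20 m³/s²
a = 1 Mm = 1 × 10^6 m
GM = 1.327 × 10^20 m³/s²
2a = 2 × 10^6 m
GMm = 1.327 × 10^20 × 304.5 = 4.04072 × 10^22 m³·kg/s²
E = −GMm/(2a) = -2.02036 × 10^16 J ≈ -20.2 PJ

Final answer: -20.2 PJ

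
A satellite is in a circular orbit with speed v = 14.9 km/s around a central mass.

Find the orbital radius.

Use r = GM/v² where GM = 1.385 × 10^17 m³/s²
v = 14.9 km/s = 14900 m/s
GM = 1.385 × 10^17 m³/s²
v² = 2.2201 × 10^8 m²/s²
r = GM/v² = (1.385 × 10^17) / (2.2201 × 10^8) = 6.23846 × 10^8 m ≈ 623.8 Mm

Final answer: 623.8 Mm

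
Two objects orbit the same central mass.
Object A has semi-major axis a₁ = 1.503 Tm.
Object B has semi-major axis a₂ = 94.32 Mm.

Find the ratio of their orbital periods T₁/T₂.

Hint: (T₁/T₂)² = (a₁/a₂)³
a₁ = 1.503 Tm = 1.503 × 10^12 m
a₂ = 94.32 Mm = 9.432 × 10^7 m
a₁/a₂ = 15935.1
T₁/T₂ = (a₁/a₂)^(3/2) = (15935.1)^1.5 = 2.01156 × 10^6

Final answer: T₁/T₂ = 2.012 × 10^6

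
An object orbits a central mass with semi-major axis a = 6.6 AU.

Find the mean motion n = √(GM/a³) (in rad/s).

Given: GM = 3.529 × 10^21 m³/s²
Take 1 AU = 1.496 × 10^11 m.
a = 6.6 AU = 9.8736 × 10^11 m
GM = 3.529 × 10^21 m³/s²
a³ = 9.62557 × 10^35 m³
GM/a³ = (3.529 × 10^21) / (9.62557 × 10^35) = 3.66628 × 10^-15 s⁻²
n = √(GM/a³) = 6.05498 × 10^-8 rad/s ≈ 6.055 × 10^-8 rad/s

Final answer: n = 6.055 × 10^-8 rad/s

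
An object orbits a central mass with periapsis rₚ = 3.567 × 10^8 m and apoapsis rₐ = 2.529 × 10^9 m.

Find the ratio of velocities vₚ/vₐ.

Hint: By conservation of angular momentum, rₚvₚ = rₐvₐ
rₚ = 3.567 × 10^8 m
rₐ = 2.529 × 10^9 m
rₚvₚ = rₐvₐ  ⇒  vₚ/vₐ = rₐ/rₚ
vₚ/vₐ = (2.529 × 10^9) / (3.567 × 10^8) = 7.08999

Final answer: vₚ/vₐ = 7.09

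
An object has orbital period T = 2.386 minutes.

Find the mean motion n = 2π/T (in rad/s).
T = 2.386 minutes = 143.16 s
n = 2π / 143.16 s = 0.0438893 rad/s ≈ 0.04389 rad/s

Final answer: n = 0.04389 rad/s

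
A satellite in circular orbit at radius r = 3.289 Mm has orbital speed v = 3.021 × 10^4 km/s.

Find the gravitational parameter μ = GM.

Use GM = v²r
r = 3.289 Mm = 3.289 × 10^6 m
v = 3.021 × 10^4 km/s = 3.021 × 10^7 m/s
v² = 9.12644 × 10^14 m²/s²
GM = v²r = 9.12644 × 10^14 × 3.289 × 10^6 = 3.00169 × 10^21 m³/s²
GM ≈ 3.002 × 10^21 m³/s²

Final answer: GM = 3.002 × 10^21 m³/s²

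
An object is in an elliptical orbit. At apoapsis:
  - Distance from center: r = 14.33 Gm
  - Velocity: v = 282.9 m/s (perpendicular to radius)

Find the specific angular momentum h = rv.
r = 14.33 Gm = 1.433 × 10^10 m
v = 282.9 m/s
h = rv = 1.433 × 10^10 × 282.9 = 4.05396 × 10^12 m²/s ≈ 4.054 × 10^12 m²/s

Final answer: h = 4.054 × 10^12 m²/s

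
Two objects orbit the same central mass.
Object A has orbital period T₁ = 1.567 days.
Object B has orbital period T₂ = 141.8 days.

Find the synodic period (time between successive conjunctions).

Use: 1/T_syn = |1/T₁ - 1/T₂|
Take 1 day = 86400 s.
T₁ = 1.567 days = 135389 s
T₂ = 141.8 days = 1.22515 × 10^7 s
1/T₁ = 7.38614 × 10^-6 s⁻¹
1/T₂ = 8.16225 × 10^-8 s⁻¹
|1/T₁ − 1/T₂| = 7.30451 × 10^-6 s⁻¹
T_syn = 1 / |1/T₁ − 1/T₂| = 136902 s ≈ 1.585 days

Final answer: T_syn = 1.585 days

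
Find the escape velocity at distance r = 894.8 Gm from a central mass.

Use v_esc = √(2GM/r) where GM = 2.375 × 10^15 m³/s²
r = 894.8 Gm = 8.948 × 10^11 m
GM = 2.375 × 10^15 m³/s²
2GM/r = 2 × (2.375 × 10^15) / (8.948 × 10^11) = 5308.45 m²/s²
v_esc = √(2GM/r) = 72.8591 m/s ≈ 72.86 m/s

Final answer: 72.86 m/s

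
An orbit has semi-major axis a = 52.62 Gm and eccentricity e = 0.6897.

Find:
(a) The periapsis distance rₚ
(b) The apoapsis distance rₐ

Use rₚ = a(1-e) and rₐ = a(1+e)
a = 52.62 Gm = 5.262 × 10^10 m
e = 0.6897:  1 − e = 0.3103,  1 + e = 1.6897
(a) rₚ = a(1 − e) = 5.262 × 10^10 m × 0.3103 = 1.6328 × 10^10 m ≈ 16.33 Gm
(b) rₐ = a(1 + e) = 5.262 × 10^10 m × 1.6897 = 8.8912 × 10^10 m ≈ 88.91 Gm

Final answer:
(a) rₚ = 16.33 Gm
(b) rₐ = 88.91 Gm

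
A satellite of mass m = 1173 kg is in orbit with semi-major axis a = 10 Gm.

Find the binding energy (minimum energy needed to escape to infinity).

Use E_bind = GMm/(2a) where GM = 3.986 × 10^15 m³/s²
a = 10 Gm = 1 × 10^10 m
GM = 3.986 × 10^15 m³/s²
m = 1173 kg
GMm = 3.986 × 10^15 × 1173 = 4.67558 × 10^18 m³·kg/s²
2a = 2 × 10^10 m
E_bind = GMm/(2a) = 2.33779 × 10^8 J ≈ 233.8 MJ

Final answer: 233.8 MJ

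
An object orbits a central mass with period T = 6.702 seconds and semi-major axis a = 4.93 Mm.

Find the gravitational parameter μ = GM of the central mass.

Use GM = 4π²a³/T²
T = 6.702 seconds
a = 4.93 Mm = 4.93 × 10^6 m
a³ = 1.19823 × 10^20 m³
T² = 44.9168 s²
GM = 4π² × (1.19823 × 10^20) / 44.9168 = 1.05315 × 10^20 m³/s²
GM ≈ 1.053 × 10^20 m³/s²

Final answer: GM = 1.053 × 10^20 m³/s²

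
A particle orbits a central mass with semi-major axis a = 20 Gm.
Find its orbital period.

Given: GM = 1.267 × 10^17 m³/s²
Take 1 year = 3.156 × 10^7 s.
a = 20 Gm = 2 × 10^10 m
GM = 1.267 × 10^17 m³/s²
a³ = 8 × 10^30 m³
T = 2π √(a³/GM) = 2π √((8 × 10^30) / (1.267 × 10^17)) = 2π × 7.94615 × 10^6 s
T = 4.99271 × 10^7 s ≈ 1.582 years

Final answer: 1.582 years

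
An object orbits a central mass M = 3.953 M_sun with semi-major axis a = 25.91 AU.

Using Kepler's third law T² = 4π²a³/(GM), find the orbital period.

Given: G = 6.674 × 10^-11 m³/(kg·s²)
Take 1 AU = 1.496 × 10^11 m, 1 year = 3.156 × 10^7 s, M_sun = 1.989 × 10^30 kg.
M = 3.953 M_sun = 7.86252 × 10^30 kg
GM = G × M = 6.674 × 10^-11 × 7.86252 × 10^30 = 5.24744 × 10^20 m³/s²
a = 25.91 AU = 3.87614 × 10^12 m
a³ = 5.82367 × 10^37 m³
T = 2π √(a³/GM) = 2π √((5.82367 × 10^37) / (5.24744 × 10^20)) = 2π × 3.33138 × 10^8 s
T = 2.09317 × 10^9 s ≈ 66.32 years

Final answer: 66.32 years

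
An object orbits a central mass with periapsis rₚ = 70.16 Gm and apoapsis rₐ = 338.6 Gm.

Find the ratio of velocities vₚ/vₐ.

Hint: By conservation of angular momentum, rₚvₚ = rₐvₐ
rₚ = 70.16 Gm = 7.016 × 10^10 m
rₐ = 338.6 Gm = 3.386 × 10^11 m
rₚvₚ = rₐvₐ  ⇒  vₚ/vₐ = rₐ/rₚ
vₚ/vₐ = (3.386 × 10^11) / (7.016 × 10^10) = 4.82611

Final answer: vₚ/vₐ = 4.826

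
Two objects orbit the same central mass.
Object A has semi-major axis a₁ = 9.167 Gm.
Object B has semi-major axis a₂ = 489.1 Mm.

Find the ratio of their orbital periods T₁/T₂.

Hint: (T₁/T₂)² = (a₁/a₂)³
a₁ = 9.167 Gm = 9.167 × 10^9 m
a₂ = 489.1 Mm = 4.891 × 10^8 m
a₁/a₂ = 18.7426
T₁/T₂ = (a₁/a₂)^(3/2) = (18.7426)^1.5 = 81.1417

Final answer: T₁/T₂ = 81.14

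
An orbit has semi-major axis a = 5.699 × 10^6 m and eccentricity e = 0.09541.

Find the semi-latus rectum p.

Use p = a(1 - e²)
a = 5.699 × 10^6 m
e = 0.09541,  e² = 0.00910307,  1 − e² = 0.990897
p = a(1 − e²) = 5.699 × 10^6 m × 0.990897 = 5.64712 × 10^6 m ≈ 5.647 × 10^6 m

Final answer: p = 5.647 × 10^6 m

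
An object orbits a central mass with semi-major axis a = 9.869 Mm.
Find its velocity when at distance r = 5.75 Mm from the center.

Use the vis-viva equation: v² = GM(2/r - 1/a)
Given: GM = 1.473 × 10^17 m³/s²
a = 9.869 Mm = 9.869 × 10^6 m
r = 5.75 Mm = 5.75 × 10^6 m
GM = 1.473 × 10^17 m³/s²
2/r − 1/a = 3.47826 × 10^-7 − 1.01327 × 10^-7 = 2.46499 × 10^-7 m⁻¹
v² = GM (2/r − 1/a) = 3.63093 × 10^10 m²/s²
v = 190550 m/s ≈ 190.5 km/s

Final answer: 190.5 km/s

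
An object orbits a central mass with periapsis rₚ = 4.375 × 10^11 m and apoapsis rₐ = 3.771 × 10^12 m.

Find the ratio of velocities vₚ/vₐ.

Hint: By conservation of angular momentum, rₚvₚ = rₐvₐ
rₚ = 4.375 × 10^11 m
rₐ = 3.771 × 10^12 m
rₚvₚ = rₐvₐ  ⇒  vₚ/vₐ = rₐ/rₚ
vₚ/vₐ = (3.771 × 10^12) / (4.375 × 10^11) = 8.61943

Final answer: vₚ/vₐ = 8.619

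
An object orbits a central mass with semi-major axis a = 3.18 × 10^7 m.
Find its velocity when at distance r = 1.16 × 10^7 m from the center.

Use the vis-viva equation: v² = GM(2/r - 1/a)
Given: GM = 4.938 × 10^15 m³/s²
a = 3.18 × 10^7 m
r = 1.16 × 10^7 m
GM = 4.938 × 10^15 m³/s²
2/r − 1/a = 1.72414 × 10^-7 − 3.14465 × 10^-8 = 1.40967 × 10^-7 m⁻¹
v² = GM (2/r − 1/a) = 6.96096 × 10^8 m²/s²
v = 26383.6 m/s ≈ 26.38 km/s

Final answer: 26.38 km/s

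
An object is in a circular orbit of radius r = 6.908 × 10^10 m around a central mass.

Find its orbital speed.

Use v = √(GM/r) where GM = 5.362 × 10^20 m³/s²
r = 6.908 × 10^10 m
GM = 5.362 × 10^20 m³/s²
GM/r = (5.362 × 10^20) / (6.908 × 10^10) = 7.76202 × 10^9 m²/s²
v = √(GM/r) = 88102.3 m/s ≈ 88.1 km/s

Final answer: 88.1 km/s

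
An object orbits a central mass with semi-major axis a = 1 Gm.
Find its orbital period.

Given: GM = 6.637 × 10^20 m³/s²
a = 1 Gm = 1 × 10^9 m
GM = 6.637 × 10^20 m³/s²
a³ = 1 × 10^27 m³
T = 2π √(a³/GM) = 2π √((1 × 10^27) / (6.637 × 10^20)) = 2π × 1227.48 s
T = 7712.48 s ≈ 2.142 hours

Final answer: 2.142 hours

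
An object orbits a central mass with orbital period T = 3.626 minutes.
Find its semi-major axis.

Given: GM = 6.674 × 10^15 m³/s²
T = 3.626 minutes = 217.56 s
GM = 6.674 × 10^15 m³/s²
Kepler's third law: a³ = GM T² / (4π²)
T² = 47332.4 s²
a³ = (6.674 × 10^15) × 47332.4 / (4π²) = 8.00174 × 10^18 m³
a = (a³)^(1/3) = 2.00015 × 10^6 m ≈ 2 Mm

Final answer: 2 Mm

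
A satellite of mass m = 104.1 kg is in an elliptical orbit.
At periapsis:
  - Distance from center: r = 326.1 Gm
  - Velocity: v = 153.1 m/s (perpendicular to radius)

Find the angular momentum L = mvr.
r = 326.1 Gm = 3.261 × 10^11 m
v = 153.1 m/s
vr = 153.1 × 3.261 × 10^11 = 4.99259 × 10^13 m²/s
L = m × vr = 104.1 × 4.99259 × 10^13 = 5.19729 × 10^15 kg·m²/s ≈ 5.197 × 10^15 kg·m²/s

Final answer: L = 5.197 × 10^15 kg·m²/s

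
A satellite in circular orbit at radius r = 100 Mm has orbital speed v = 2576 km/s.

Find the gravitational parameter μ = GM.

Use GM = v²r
r = 100 Mm = 1 × 10^8 m
v = 2576 km/s = 2.576 × 10^6 m/s
v² = 6.63578 × 10^12 m²/s²
GM = v²r = 6.63578 × 10^12 × 1 × 10^8 = 6.63578 × 10^20 m³/s²
GM ≈ 6.636 × 10^20 m³/s²

Final answer: GM = 6.636 × 10^20 m³/s²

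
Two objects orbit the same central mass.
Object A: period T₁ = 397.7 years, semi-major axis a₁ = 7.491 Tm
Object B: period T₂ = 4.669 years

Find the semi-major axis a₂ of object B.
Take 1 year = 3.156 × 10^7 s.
T₁ = 397.7 years = 1.25514 × 10^10 s
T₂ = 4.669 years = 1.47354 × 10^8 s
a₁ = 7.491 Tm = 7.491 × 10^12 m
Kepler's third law: (T₂/T₁)² = (a₂/a₁)³  ⇒  a₂ = a₁ (T₂/T₁)^(2/3)
T₂/T₁ = 0.01174
(T₂/T₁)^(2/3) = 0.051655
a₂ = 7.491 × 10^12 m × 0.051655 = 3.86947 × 10^11 m ≈ 386.9 Gm

Final answer: a₂ = 386.9 Gm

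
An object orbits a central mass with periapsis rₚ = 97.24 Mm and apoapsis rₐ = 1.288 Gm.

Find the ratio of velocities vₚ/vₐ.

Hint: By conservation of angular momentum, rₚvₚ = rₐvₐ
rₚ = 97.24 Mm = 9.724 × 10^7 m
rₐ = 1.288 Gm = 1.288 × 10^9 m
rₚvₚ = rₐvₐ  ⇒  vₚ/vₐ = rₐ/rₚ
vₚ/vₐ = (1.288 × 10^9) / (9.724 × 10^7) = 13.2456

Final answer: vₚ/vₐ = 13.25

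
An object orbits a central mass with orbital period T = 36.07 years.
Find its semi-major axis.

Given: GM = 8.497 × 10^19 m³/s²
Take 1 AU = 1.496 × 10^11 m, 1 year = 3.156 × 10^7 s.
T = 36.07 years = 1.13837 × 10^9 s
GM = 8.497 × 10^19 m³/s²
Kepler's third law: a³ = GM T² / (4π²)
T² = 1.29588 × 10^18 s²
a³ = (8.497 × 10^19) × (1.29588 × 10^18) / (4π²) = 2.78915 × 10^36 m³
a = (a³)^(1/3) = 1.40764 × 10^12 m ≈ 9.409 AU

Final answer: 9.409 AU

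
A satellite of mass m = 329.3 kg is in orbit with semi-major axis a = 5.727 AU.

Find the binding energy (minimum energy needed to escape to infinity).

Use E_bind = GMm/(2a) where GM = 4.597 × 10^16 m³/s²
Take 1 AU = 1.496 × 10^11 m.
a = 5.727 AU = 8.56759 × 10^11 m
GM = 4.597 × 10^16 m³/s²
m = 329.3 kg
GMm = 4.597 × 10^16 × 329.3 = 1.51379 × 10^19 m³·kg/s²
2a = 1.71352 × 10^12 m
E_bind = GMm/(2a) = 8.83441 × 10^6 J ≈ 8.834 MJ

Final answer: 8.834 MJ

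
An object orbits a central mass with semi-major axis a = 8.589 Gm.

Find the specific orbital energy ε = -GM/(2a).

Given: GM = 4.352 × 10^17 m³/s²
a = 8.589 Gm = 8.589 × 10^9 m
GM = 4.352 × 10^17 m³/s²
2a = 1.7178 × 10^10 m
ε = −GM/(2a) = -2.53347 × 10^7 J/kg ≈ -25.33 MJ/kg

Final answer: -25.33 MJ/kg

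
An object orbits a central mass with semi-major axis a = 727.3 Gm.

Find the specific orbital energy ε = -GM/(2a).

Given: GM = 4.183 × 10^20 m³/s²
a = 727.3 Gm = 7.273 × 10^11 m
GM = 4.183 × 10^20 m³/s²
2a = 1.4546 × 10^12 m
ε = −GM/(2a) = -2.8757 × 10^8 J/kg ≈ -287.6 MJ/kg

Final answer: -287.6 MJ/kg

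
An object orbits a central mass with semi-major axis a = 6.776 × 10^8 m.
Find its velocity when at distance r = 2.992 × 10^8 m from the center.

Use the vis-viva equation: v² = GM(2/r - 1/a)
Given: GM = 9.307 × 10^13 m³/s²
a = 6.776 × 10^8 m
r = 2.992 × 10^8 m
GM = 9.307 × 10^13 m³/s²
2/r − 1/a = 6.68449 × 10^-9 − 1.4758 × 10^-9 = 5.2087 × 10^-9 m⁻¹
v² = GM (2/r − 1/a) = 484773 m²/s²
v = 696.257 m/s ≈ 696.3 m/s

Final answer: 696.3 m/s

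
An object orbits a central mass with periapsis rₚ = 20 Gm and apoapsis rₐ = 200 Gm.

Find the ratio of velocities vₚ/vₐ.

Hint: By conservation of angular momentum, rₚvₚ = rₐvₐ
rₚ = 20 Gm = 2 × 10^10 m
rₐ = 200 Gm = 2 × 10^11 m
rₚvₚ = rₐvₐ  ⇒  vₚ/vₐ = rₐ/rₚ
vₚ/vₐ = (2 × 10^11) / (2 × 10^10) = 10

Final answer: vₚ/vₐ = 10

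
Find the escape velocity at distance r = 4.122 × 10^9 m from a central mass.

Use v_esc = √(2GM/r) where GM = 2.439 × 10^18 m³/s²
r = 4.122 × 10^9 m
GM = 2.439 × 10^18 m³/s²
2GM/r = 2 × (2.439 × 10^18) / (4.122 × 10^9) = 1.18341 × 10^9 m²/s²
v_esc = √(2GM/r) = 34400.7 m/s ≈ 34.4 km/s

Final answer: 34.4 km/s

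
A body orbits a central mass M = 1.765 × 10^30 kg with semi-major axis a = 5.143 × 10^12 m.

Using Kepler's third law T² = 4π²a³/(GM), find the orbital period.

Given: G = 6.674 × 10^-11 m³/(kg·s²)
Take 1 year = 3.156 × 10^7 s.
M = 1.765 × 10^30 kg
GM = G × M = 6.674 × 10^-11 × 1.765 × 10^30 = 1.17796 × 10^20 m³/s²
a = 5.143 × 10^12 m
a³ = 1.36035 × 10^38 m³
T = 2π √(a³/GM) = 2π √((1.36035 × 10^38) / (1.17796 × 10^20)) = 2π × 1.07463 × 10^9 s
T = 6.75211 × 10^9 s ≈ 213.9 years

Final answer: 213.9 years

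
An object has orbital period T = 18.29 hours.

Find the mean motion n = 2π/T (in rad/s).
T = 18.29 hours = 65844 s
n = 2π / 65844 s = 9.54253 × 10^-5 rad/s ≈ 9.543 × 10^-5 rad/s

Final answer: n = 9.543 × 10^-5 rad/s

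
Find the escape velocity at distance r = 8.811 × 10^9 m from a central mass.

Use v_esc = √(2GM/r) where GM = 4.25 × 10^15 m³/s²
r = 8.811 × 10^9 m
GM = 4.25 × 10^15 m³/s²
2GM/r = 2 × (4.25 × 10^15) / (8.811 × 10^9) = 964703 m²/s²
v_esc = √(2GM/r) = 982.193 m/s ≈ 982.2 m/s

Final answer: 982.2 m/s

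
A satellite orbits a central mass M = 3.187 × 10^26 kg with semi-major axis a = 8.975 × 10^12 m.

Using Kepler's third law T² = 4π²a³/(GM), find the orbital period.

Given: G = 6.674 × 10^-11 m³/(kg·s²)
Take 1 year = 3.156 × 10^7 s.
M = 3.187 × 10^26 kg
GM = G × M = 6.674 × 10^-11 × 3.187 × 10^26 = 2.127 × 10^16 m³/s²
a = 8.975 × 10^12 m
a³ = 7.22942 × 10^38 m³
T = 2π √(a³/GM) = 2π √((7.22942 × 10^38) / (2.127 × 10^16)) = 2π × 1.8436 × 10^11 s
T = 1.15837 × 10^12 s ≈ 3.67 × 10^4 years

Final answer: 3.67 × 10^4 years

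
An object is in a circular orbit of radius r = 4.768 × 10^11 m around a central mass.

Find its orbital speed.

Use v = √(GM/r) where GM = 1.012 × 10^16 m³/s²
r = 4.768 × 10^11 m
GM = 1.012 × 10^16 m³/s²
GM/r = (1.012 × 10^16) / (4.768 × 10^11) = 21224.8 m²/s²
v = √(GM/r) = 145.687 m/s ≈ 145.7 m/s

Final answer: 145.7 m/s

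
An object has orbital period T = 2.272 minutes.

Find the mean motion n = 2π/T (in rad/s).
T = 2.272 minutes = 136.32 s
n = 2π / 136.32 s = 0.0460914 rad/s ≈ 0.04609 rad/s

Final answer: n = 0.04609 rad/s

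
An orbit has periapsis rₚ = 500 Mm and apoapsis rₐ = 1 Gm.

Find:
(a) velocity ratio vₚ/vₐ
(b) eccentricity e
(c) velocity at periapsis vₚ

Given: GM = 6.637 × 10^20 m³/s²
rₚ = 500 Mm = 5 × 10^8 m
rₐ = 1 Gm = 1 × 10^9 m
GM = 6.637 × 10^20 m³/s²
a = (rₚ + rₐ)/2 = 7.5 × 10^8 m
e = (rₐ − rₚ)/(rₐ + rₚ) = (5 × 10^8) / (1.5 × 10^9) = 0.333333
(a) vₚ/vₐ = rₐ/rₚ (angular momentum) = (1 × 10^9) / (5 × 10^8) = 2 ≈ 2
(b) e = 0.333333 ≈ 0.3333
(c) vₚ² = GM (2/rₚ − 1/a) = 6.637 × 10^20 × (4 × 10^-9 − 1.33333 × 10^-9) = 1.76987 × 10^12 m²/s²;  vₚ = 1.33036 × 10^6 m/s ≈ 1330 km/s

Final answer:
(a) velocity ratio vₚ/vₐ = 2
(b) eccentricity e = 0.3333
(c) velocity at periapsis vₚ = 1330 km/s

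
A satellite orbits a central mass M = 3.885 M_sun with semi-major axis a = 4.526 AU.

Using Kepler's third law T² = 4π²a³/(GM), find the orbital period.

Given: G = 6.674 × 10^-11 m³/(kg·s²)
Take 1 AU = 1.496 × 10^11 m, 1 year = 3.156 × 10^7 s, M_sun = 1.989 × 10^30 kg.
M = 3.885 M_sun = 7.72726 × 10^30 kg
GM = G × M = 6.674 × 10^-11 × 7.72726 × 10^30 = 5.15718 × 10^20 m³/s²
a = 4.526 AU = 6.7709 × 10^11 m
a³ = 3.10412 × 10^35 m³
T = 2π √(a³/GM) = 2π √((3.10412 × 10^35) / (5.15718 × 10^20)) = 2π × 2.45337 × 10^7 s
T = 1.5415 × 10^8 s ≈ 4.884 years

Final answer: 4.884 years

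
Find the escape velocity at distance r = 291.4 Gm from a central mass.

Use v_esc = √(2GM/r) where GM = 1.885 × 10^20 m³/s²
r = 291.4 Gm = 2.914 × 10^11 m
GM = 1.885 × 10^20 m³/s²
2GM/r = 2 × (1.885 × 10^20) / (2.914 × 10^11) = 1.29375 × 10^9 m²/s²
v_esc = √(2GM/r) = 35968.8 m/s ≈ 35.97 km/s

Final answer: 35.97 km/s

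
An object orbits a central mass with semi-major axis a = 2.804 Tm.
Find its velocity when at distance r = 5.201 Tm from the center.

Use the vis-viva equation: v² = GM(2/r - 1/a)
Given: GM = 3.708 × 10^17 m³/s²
a = 2.804 Tm = 2.804 × 10^12 m
r = 5.201 Tm = 5.201 × 10^12 m
GM = 3.708 × 10^17 m³/s²
2/r − 1/a = 3.84541 × 10^-13 − 3.56633 × 10^-13 = 2.79081 × 10^-14 m⁻¹
v² = GM (2/r − 1/a) = 10348.3 m²/s²
v = 101.727 m/s ≈ 101.7 m/s

Final answer: 101.7 m/s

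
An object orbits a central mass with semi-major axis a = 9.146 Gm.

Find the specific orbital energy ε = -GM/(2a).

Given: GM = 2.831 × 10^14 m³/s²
a = 9.146 Gm = 9.146 × 10^9 m
GM = 2.831 × 10^14 m³/s²
2a = 1.8292 × 10^10 m
ε = −GM/(2a) = -15476.7 J/kg ≈ -15.48 kJ/kg

Final answer: -15.48 kJ/kg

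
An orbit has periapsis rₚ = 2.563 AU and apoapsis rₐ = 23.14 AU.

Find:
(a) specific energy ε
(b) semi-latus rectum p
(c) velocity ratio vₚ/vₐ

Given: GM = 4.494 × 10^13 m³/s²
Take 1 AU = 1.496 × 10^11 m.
rₚ = 2.563 AU = 3.83425 × 10^11 m
rₐ = 23.14 AU = 3.46174 × 10^12 m
GM = 4.494 × 10^13 m³/s²
a = (rₚ + rₐ)/2 = 1.92258 × 10^12 m
e = (rₐ − rₚ)/(rₐ + rₚ) = (3.07832 × 10^12) / (3.84517 × 10^12) = 0.800568
(a) 2a = 3.84517 × 10^12 m;  ε = −GM/(2a) = -11.6874 J/kg ≈ -11.69 J/kg
(b) 1 − e² = 0.359091;  p = a(1 − e²) = 1.92258 × 10^12 × 0.359091 = 6.90382 × 10^11 m ≈ 4.615 AU
(c) vₚ/vₐ = rₐ/rₚ (angular momentum) = (3.46174 × 10^12) / (3.83425 × 10^11) = 9.02848 ≈ 9.028

Final answer:
(a) specific energy ε = -11.69 J/kg
(b) semi-latus rectum p = 4.615 AU
(c) velocity ratio vₚ/vₐ = 9.028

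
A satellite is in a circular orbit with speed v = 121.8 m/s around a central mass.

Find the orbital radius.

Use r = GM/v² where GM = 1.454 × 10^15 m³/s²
v = 121.8 m/s
GM = 1.454 × 10^15 m³/s²
v² = 14835.2 m²/s²
r = GM/v² = (1.454 × 10^15) / 14835.2 = 9.80099 × 10^10 m ≈ 98.01 Gm

Final answer: 98.01 Gm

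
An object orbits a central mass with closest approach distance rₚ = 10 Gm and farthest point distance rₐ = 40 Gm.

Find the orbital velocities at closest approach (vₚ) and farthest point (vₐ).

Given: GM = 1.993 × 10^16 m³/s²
rₚ = 10 Gm = 1 × 10^10 m
rₐ = 40 Gm = 4 × 10^10 m
GM = 1.993 × 10^16 m³/s²
a = (rₚ + rₐ)/2 = 2.5 × 10^10 m
Vis-viva: v² = GM (2/r − 1/a)
vₚ² = 1.993 × 10^16 × (2 × 10^-10 − 4 × 10^-11) = 3.1888 × 10^6 m²/s²
vₚ = 1785.72 m/s ≈ 1.786 km/s
vₐ² = 1.993 × 10^16 × (5 × 10^-11 − 4 × 10^-11) = 199300 m²/s²
vₐ = 446.43 m/s ≈ 446.4 m/s

Final answer: vₚ = 1.786 km/s, vₐ = 446.4 m/s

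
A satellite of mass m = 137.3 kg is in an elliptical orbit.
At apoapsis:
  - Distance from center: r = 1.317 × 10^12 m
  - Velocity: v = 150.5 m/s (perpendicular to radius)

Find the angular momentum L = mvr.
r = 1.317 × 10^12 m
v = 150.5 m/s
vr = 150.5 × 1.317 × 10^12 = 1.98208 × 10^14 m²/s
L = m × vr = 137.3 × 1.98208 × 10^14 = 2.7214 × 10^16 kg·m²/s ≈ 2.721 × 10^16 kg·m²/s

Final answer: L = 2.721 × 10^16 kg·m²/s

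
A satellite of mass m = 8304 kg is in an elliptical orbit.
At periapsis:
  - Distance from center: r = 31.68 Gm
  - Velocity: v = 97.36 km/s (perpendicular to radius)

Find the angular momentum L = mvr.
r = 31.68 Gm = 3.168 × 10^10 m
v = 97.36 km/s = 97360 m/s
vr = 97360 × 3.168 × 10^10 = 3.08436 × 10^15 m²/s
L = m × vr = 8304 × 3.08436 × 10^15 = 2.56126 × 10^19 kg·m²/s ≈ 2.561 × 10^19 kg·m²/s

Final answer: L = 2.561 × 10^19 kg·m²/s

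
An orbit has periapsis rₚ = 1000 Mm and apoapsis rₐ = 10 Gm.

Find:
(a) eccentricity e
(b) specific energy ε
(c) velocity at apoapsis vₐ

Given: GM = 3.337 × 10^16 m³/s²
rₚ = 1000 Mm = 1 × 10^9 m
rₐ = 10 Gm = 1 × 10^10 m
GM = 3.337 × 10^16 m³/s²
a = (rₚ + rₐ)/2 = 5.5 × 10^9 m
e = (rₐ − rₚ)/(rₐ + rₚ) = (9 × 10^9) / (1.1 × 10^10) = 0.818182
(a) e = 0.818182 ≈ 0.8182
(b) 2a = 1.1 × 10^10 m;  ε = −GM/(2a) = -3.03364 × 10^6 J/kg ≈ -3.034 MJ/kg
(c) vₐ² = GM (2/rₐ − 1/a) = 3.337 × 10^16 × (2 × 10^-10 − 1.81818 × 10^-10) = 606727 m²/s²;  vₐ = 778.927 m/s ≈ 778.9 m/s

Final answer:
(a) eccentricity e = 0.8182
(b) specific energy ε = -3.034 MJ/kg
(c) velocity at apoapsis vₐ = 778.9 m/s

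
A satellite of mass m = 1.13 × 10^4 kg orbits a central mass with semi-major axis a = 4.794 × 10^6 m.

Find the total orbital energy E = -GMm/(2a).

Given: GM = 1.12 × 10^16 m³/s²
a = 4.794 × 10^6 m
GM = 1.12 × 10^16 m³/s²
2a = 9.588 × 10^6 m
GMm = 1.12 × 10^16 × 11300 = 1.2656 × 10^20 m³·kg/s²
E = −GMm/(2a) = -1.31998 × 10^13 J ≈ -13.2 TJ

Final answer: -13.2 TJ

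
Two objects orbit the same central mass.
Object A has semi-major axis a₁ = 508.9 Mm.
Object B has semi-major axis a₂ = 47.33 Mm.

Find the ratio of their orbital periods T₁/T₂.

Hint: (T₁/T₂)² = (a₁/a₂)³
a₁ = 508.9 Mm = 5.089 × 10^8 m
a₂ = 47.33 Mm = 4.733 × 10^7 m
a₁/a₂ = 10.7522
T₁/T₂ = (a₁/a₂)^(3/2) = (10.7522)^1.5 = 35.2569

Final answer: T₁/T₂ = 35.26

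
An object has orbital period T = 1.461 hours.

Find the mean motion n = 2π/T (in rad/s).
T = 1.461 hours = 5259.6 s
n = 2π / 5259.6 s = 0.00119461 rad/s ≈ 0.001195 rad/s

Final answer: n = 0.001195 rad/s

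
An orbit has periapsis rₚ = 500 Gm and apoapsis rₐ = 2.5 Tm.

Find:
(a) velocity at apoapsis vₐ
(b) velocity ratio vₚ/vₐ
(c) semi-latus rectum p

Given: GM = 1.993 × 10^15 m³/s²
rₚ = 500 Gm = 5 × 10^11 m
rₐ = 2.5 Tm = 2.5 × 10^12 m
GM = 1.993 × 10^15 m³/s²
a = (rₚ + rₐ)/2 = 1.5 × 10^12 m
e = (rₐ − rₚ)/(rₐ + rₚ) = (2 × 10^12) / (3 × 10^12) = 0.666667
(a) vₐ² = GM (2/rₐ − 1/a) = 1.993 × 10^15 × (8 × 10^-13 − 6.66667 × 10^-13) = 265.733 m²/s²;  vₐ = 16.3013 m/s ≈ 16.3 m/s
(b) vₚ/vₐ = rₐ/rₚ (angular momentum) = (2.5 × 10^12) / (5 × 10^11) = 5 ≈ 5
(c) 1 − e² = 0.555556;  p = a(1 − e²) = 1.5 × 10^12 × 0.555556 = 8.33333 × 10^11 m ≈ 833.3 Gm

Final answer:
(a) velocity at apoapsis vₐ = 16.3 m/s
(b) velocity ratio vₚ/vₐ = 5
(c) semi-latus rectum p = 833.3 Gm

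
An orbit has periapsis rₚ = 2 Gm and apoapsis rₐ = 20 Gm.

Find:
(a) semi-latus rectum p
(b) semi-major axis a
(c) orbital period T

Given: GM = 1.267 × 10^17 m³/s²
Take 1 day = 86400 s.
rₚ = 2 Gm = 2 × 10^9 m
rₐ = 20 Gm = 2 × 10^10 m
GM = 1.267 × 10^17 m³/s²
a = (rₚ + rₐ)/2 = 1.1 × 10^10 m
e = (rₐ − rₚ)/(rₐ + rₚ) = (1.8 × 10^10) / (2.2 × 10^10) = 0.818182
(a) 1 − e² = 0.330579;  p = a(1 − e²) = 1.1 × 10^10 × 0.330579 = 3.63636 × 10^9 m ≈ 3.636 Gm
(b) a = 1.1 × 10^10 m ≈ 11 Gm
(c) a³ = 1.331 × 10^30 m³;  T = 2π √(a³/GM) = 2π × 3.24116 × 10^6 s = 2.03648 × 10^7 s ≈ 235.7 days

Final answer:
(a) semi-latus rectum p = 3.636 Gm
(b) semi-major axis a = 11 Gm
(c) orbital period T = 235.7 days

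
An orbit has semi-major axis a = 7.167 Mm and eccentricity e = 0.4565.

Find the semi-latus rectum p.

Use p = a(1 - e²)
a = 7.167 Mm = 7.167 × 10^6 m
e = 0.4565,  e² = 0.208392,  1 − e² = 0.791608
p = a(1 − e²) = 7.167 × 10^6 m × 0.791608 = 5.67345 × 10^6 m ≈ 5.673 Mm

Final answer: p = 5.673 Mm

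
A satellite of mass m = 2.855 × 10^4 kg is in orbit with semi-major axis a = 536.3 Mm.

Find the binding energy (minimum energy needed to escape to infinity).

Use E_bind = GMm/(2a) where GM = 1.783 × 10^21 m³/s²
a = 536.3 Mm = 5.363 × 10^8 m
GM = 1.783 × 10^21 m³/s²
m = 2.855 × 10^4 kg
GMm = 1.783 × 10^21 × 28550 = 5.09046 × 10^25 m³·kg/s²
2a = 1.0726 × 10^9 m
E_bind = GMm/(2a) = 4.74591 × 10^16 J ≈ 47.46 PJ

Final answer: 47.46 PJ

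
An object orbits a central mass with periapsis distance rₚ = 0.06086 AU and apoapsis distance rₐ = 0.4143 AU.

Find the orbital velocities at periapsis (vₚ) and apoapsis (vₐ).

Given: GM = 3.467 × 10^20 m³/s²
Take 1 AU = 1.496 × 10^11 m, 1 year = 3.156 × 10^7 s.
rₚ = 0.06086 AU = 9.10466 × 10^9 m
rₐ = 0.4143 AU = 6.19793 × 10^10 m
GM = 3.467 × 10^20 m³/s²
a = (rₚ + rₐ)/2 = 3.5542 × 10^10 m
Vis-viva: v² = GM (2/r − 1/a)
vₚ² = 3.467 × 10^20 × (2.19668 × 10^-10 − 2.81358 × 10^-11) = 6.64042 × 10^10 m²/s²
vₚ = 257690 m/s ≈ 54.36 AU/year
vₐ² = 3.467 × 10^20 × (3.22688 × 10^-11 − 2.81358 × 10^-11) = 1.43294 × 10^9 m²/s²
vₐ = 37854.3 m/s ≈ 7.986 AU/year

Final answer: vₚ = 54.36 AU/year, vₐ = 7.986 AU/year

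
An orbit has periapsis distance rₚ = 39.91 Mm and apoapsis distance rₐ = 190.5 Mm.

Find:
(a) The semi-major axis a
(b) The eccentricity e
rₚ = 39.91 Mm = 3.991 × 10^7 m
rₐ = 190.5 Mm = 1.905 × 10^8 m
(a) a = (rₚ + rₐ)/2 = 1.15205 × 10^8 m ≈ 115.2 Mm
(b) e = (rₐ − rₚ)/(rₐ + rₚ) = (1.5059 × 10^8) / (2.3041 × 10^8) = 0.653574

Final answer:
(a) a = 115.2 Mm
(b) e = 0.6536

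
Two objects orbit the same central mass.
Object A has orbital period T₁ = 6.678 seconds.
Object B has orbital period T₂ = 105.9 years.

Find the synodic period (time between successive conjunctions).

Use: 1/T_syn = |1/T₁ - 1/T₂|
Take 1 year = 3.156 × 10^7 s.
T₁ = 6.678 seconds
T₂ = 105.9 years = 3.3422 × 10^9 s
1/T₁ = 0.149745 s⁻¹
1/T₂ = 2.99204 × 10^-10 s⁻¹
|1/T₁ − 1/T₂| = 0.149745 s⁻¹
T_syn = 1 / |1/T₁ − 1/T₂| = 6.678 s ≈ 6.678 seconds

Final answer: T_syn = 6.678 seconds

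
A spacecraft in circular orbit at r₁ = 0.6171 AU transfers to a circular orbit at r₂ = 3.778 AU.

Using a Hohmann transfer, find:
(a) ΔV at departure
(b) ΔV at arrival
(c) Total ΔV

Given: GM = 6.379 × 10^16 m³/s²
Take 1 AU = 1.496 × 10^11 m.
r₁ = 0.6171 AU = 9.23182 × 10^10 m
r₂ = 3.778 AU = 5.65189 × 10^11 m
GM = 6.379 × 10^16 m³/s²
Transfer ellipse: a_t = (r₁ + r₂)/2 = 3.28753 × 10^11 m
Circular speed at r₁: v₁ = √(GM/r₁) = 831.252 m/s
Transfer speed at r₁ (periapsis): v₁ₜ = √(GM(2/r₁ − 1/a_t)) = 1089.92 m/s
(a) ΔV₁ = v₁ₜ − v₁ = 258.667 m/s ≈ 258.7 m/s
Circular speed at r₂: v₂ = √(GM/r₂) = 335.954 m/s
Transfer speed at r₂ (apoapsis): v₂ₜ = √(GM(2/r₂ − 1/a_t)) = 178.028 m/s
(b) ΔV₂ = v₂ − v₂ₜ = 157.926 m/s ≈ 157.9 m/s
(c) ΔV_total = ΔV₁ + ΔV₂ = 416.593 m/s ≈ 416.6 m/s

Final answer:
(a) ΔV₁ = 258.7 m/s
(b) ΔV₂ = 157.9 m/s
(c) ΔV_total = 416.6 m/s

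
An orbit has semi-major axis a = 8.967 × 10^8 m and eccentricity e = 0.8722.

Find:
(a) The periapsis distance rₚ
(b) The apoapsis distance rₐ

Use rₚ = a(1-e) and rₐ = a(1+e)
a = 8.967 × 10^8 m
e = 0.8722:  1 − e = 0.1278,  1 + e = 1.8722
(a) rₚ = a(1 − e) = 8.967 × 10^8 m × 0.1278 = 1.14598 × 10^8 m ≈ 1.146 × 10^8 m
(b) rₐ = a(1 + e) = 8.967 × 10^8 m × 1.8722 = 1.6788 × 10^9 m ≈ 1.679 × 10^9 m

Final answer:
(a) rₚ = 1.146 × 10^8 m
(b) rₐ = 1.679 × 10^9 m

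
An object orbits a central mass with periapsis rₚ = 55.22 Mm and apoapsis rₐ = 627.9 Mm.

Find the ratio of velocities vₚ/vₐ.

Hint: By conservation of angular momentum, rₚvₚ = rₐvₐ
rₚ = 55.22 Mm = 5.522 × 10^7 m
rₐ = 627.9 Mm = 6.279 × 10^8 m
rₚvₚ = rₐvₐ  ⇒  vₚ/vₐ = rₐ/rₚ
vₚ/vₐ = (6.279 × 10^8) / (5.522 × 10^7) = 11.3709

Final answer: vₚ/vₐ = 11.37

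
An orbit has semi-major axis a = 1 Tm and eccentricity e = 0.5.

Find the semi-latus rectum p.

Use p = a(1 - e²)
a = 1 Tm = 1 × 10^12 m
e = 0.5,  e² = 0.25,  1 − e² = 0.75
p = a(1 − e²) = 1 × 10^12 m × 0.75 = 7.5 × 10^11 m ≈ 750 Gm

Final answer: p = 750 Gm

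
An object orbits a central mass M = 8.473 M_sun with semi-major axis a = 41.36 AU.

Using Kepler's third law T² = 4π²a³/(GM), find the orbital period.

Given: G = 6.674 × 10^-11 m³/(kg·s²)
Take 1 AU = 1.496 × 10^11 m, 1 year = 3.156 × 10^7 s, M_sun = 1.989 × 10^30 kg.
M = 8.473 M_sun = 1.68528 × 10^31 kg
GM = G × M = 6.674 × 10^-11 × 1.68528 × 10^31 = 1.12476 × 10^21 m³/s²
a = 41.36 AU = 6.18746 × 10^12 m
a³ = 2.36884 × 10^38 m³
T = 2π √(a³/GM) = 2π √((2.36884 × 10^38) / (1.12476 × 10^21)) = 2π × 4.58922 × 10^8 s
T = 2.88349 × 10^9 s ≈ 91.37 years

Final answer: 91.37 years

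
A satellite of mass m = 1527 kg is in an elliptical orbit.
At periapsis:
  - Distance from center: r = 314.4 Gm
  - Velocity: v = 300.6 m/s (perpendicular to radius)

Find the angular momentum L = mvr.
r = 314.4 Gm = 3.144 × 10^11 m
v = 300.6 m/s
vr = 300.6 × 3.144 × 10^11 = 9.45086 × 10^13 m²/s
L = m × vr = 1527 × 9.45086 × 10^13 = 1.44315 × 10^17 kg·m²/s ≈ 1.443 × 10^17 kg·m²/s

Final answer: L = 1.443 × 10^17 kg·m²/s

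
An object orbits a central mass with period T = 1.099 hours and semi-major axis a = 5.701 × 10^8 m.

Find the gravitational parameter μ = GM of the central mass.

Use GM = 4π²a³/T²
T = 1.099 hours = 3956.4 s
a = 5.701 × 10^8 m
a³ = 1.8529 × 10^26 m³
T² = 1.56531 × 10^7 s²
GM = 4π² × (1.8529 × 10^26) / (1.56531 × 10^7) = 4.67318 × 10^20 m³/s²
GM ≈ 4.673 × 10^20 m³/s²

Final answer: GM = 4.673 × 10^20 m³/s²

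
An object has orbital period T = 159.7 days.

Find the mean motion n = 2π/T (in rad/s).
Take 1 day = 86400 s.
T = 159.7 days = 1.37981 × 10^7 s
n = 2π / (1.37981 × 10^7 s) = 4.55367 × 10^-7 rad/s ≈ 4.554 × 10^-7 rad/s

Final answer: n = 4.554 × 10^-7 rad/s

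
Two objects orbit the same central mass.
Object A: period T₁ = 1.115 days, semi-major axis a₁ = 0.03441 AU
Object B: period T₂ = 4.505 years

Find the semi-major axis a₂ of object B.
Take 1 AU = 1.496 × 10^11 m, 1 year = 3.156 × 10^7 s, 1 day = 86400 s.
T₁ = 1.115 days = 96336 s
T₂ = 4.505 years = 1.42178 × 10^8 s
a₁ = 0.03441 AU = 5.14774 × 10^9 m
Kepler's third law: (T₂/T₁)² = (a₂/a₁)³  ⇒  a₂ = a₁ (T₂/T₁)^(2/3)
T₂/T₁ = 1475.85
(T₂/T₁)^(2/3) = 129.627
a₂ = 5.14774 × 10^9 m × 129.627 = 6.67286 × 10^11 m ≈ 4.46 AU

Final answer: a₂ = 4.46 AU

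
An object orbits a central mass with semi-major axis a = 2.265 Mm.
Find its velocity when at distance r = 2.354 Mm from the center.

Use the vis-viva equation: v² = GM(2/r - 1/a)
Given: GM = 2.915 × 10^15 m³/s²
a = 2.265 Mm = 2.265 × 10^6 m
r = 2.354 Mm = 2.354 × 10^6 m
GM = 2.915 × 10^15 m³/s²
2/r − 1/a = 8.49618 × 10^-7 − 4.41501 × 10^-7 = 4.08117 × 10^-7 m⁻¹
v² = GM (2/r − 1/a) = 1.18966 × 10^9 m²/s²
v = 34491.4 m/s ≈ 34.49 km/s

Final answer: 34.49 km/s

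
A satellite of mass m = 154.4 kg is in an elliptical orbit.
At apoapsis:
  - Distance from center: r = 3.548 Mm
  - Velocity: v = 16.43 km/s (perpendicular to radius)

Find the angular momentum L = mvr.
r = 3.548 Mm = 3.548 × 10^6 m
v = 16.43 km/s = 16430 m/s
vr = 16430 × 3.548 × 10^6 = 5.82936 × 10^10 m²/s
L = m × vr = 154.4 × 5.82936 × 10^10 = 9.00054 × 10^12 kg·m²/s ≈ 9.001 × 10^12 kg·m²/s

Final answer: L = 9.001 × 10^12 kg·m²/s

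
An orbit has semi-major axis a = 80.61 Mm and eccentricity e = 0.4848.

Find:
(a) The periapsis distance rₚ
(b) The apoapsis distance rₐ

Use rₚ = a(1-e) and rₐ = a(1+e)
a = 80.61 Mm = 8.061 × 10^7 m
e = 0.4848:  1 − e = 0.5152,  1 + e = 1.4848
(a) rₚ = a(1 − e) = 8.061 × 10^7 m × 0.5152 = 4.15303 × 10^7 m ≈ 41.53 Mm
(b) rₐ = a(1 + e) = 8.061 × 10^7 m × 1.4848 = 1.1969 × 10^8 m ≈ 119.7 Mm

Final answer:
(a) rₚ = 41.53 Mm
(b) rₐ = 119.7 Mm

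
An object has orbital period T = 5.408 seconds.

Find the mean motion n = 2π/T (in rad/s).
T = 5.408 seconds
n = 2π / 5.408 s = 1.16183 rad/s ≈ 1.162 rad/s

Final answer: n = 1.162 rad/s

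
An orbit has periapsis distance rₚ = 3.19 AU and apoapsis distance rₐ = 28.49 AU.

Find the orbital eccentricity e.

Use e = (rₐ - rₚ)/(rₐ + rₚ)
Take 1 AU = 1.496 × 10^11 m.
rₚ = 3.19 AU = 4.77224 × 10^11 m
rₐ = 28.49 AU = 4.2621 × 10^12 m
rₐ − rₚ = 3.78488 × 10^12 m
rₐ + rₚ = 4.73933 × 10^12 m
e = (rₐ − rₚ)/(rₐ + rₚ) = 0.798611

Final answer: e = 0.7986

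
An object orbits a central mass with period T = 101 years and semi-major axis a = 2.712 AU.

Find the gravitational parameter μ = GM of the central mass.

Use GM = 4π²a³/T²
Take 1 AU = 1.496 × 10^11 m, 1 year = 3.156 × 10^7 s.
T = 101 years = 3.18756 × 10^9 s
a = 2.712 AU = 4.05715 × 10^11 m
a³ = 6.67827 × 10^34 m³
T² = 1.01605 × 10^19 s²
GM = 4π² × (6.67827 × 10^34) / (1.01605 × 10^19) = 2.59482 × 10^17 m³/s²
GM ≈ 2.595 × 10^17 m³/s²

Final answer: GM = 2.595 × 10^17 m³/s²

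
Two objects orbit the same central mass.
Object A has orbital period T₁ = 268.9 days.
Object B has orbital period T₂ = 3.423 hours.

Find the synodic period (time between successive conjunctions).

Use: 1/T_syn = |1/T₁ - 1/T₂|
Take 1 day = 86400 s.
T₁ = 268.9 days = 2.3233 × 10^7 s
T₂ = 3.423 hours = 12322.8 s
1/T₁ = 4.30423 × 10^-8 s⁻¹
1/T₂ = 8.11504 × 10^-5 s⁻¹
|1/T₁ − 1/T₂| = 8.11073 × 10^-5 s⁻¹
T_syn = 1 / |1/T₁ − 1/T₂| = 12329.3 s ≈ 3.425 hours

Final answer: T_syn = 3.425 hours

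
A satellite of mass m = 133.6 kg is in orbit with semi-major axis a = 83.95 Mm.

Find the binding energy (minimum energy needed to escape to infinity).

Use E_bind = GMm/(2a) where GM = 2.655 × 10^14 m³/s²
a = 83.95 Mm = 8.395 × 10^7 m
GM = 2.655 × 10^14 m³/s²
m = 133.6 kg
GMm = 2.655 × 10^14 × 133.6 = 3.54708 × 10^16 m³·kg/s²
2a = 1.679 × 10^8 m
E_bind = GMm/(2a) = 2.11261 × 10^8 J ≈ 211.3 MJ

Final answer: 211.3 MJ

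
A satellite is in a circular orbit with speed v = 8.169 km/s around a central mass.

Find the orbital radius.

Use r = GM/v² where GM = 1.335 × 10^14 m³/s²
v = 8.169 km/s = 8169 m/s
GM = 1.335 × 10^14 m³/s²
v² = 6.67326 × 10^7 m²/s²
r = GM/v² = (1.335 × 10^14) / (6.67326 × 10^7) = 2.00052 × 10^6 m ≈ 2.001 Mm

Final answer: 2.001 Mm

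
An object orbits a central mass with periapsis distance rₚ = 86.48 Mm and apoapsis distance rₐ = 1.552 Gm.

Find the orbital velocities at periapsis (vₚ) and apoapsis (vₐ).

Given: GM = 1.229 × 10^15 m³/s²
rₚ = 86.48 Mm = 8.648 × 10^7 m
rₐ = 1.552 Gm = 1.552 × 10^9 m
GM = 1.229 × 10^15 m³/s²
a = (rₚ + rₐ)/2 = 8.1924 × 10^8 m
Vis-viva: v² = GM (2/r − 1/a)
vₚ² = 1.229 × 10^15 × (2.31267 × 10^-8 − 1.22064 × 10^-9) = 2.69226 × 10^7 m²/s²
vₚ = 5188.7 m/s ≈ 5.189 km/s
vₐ² = 1.229 × 10^15 × (1.28866 × 10^-9 − 1.22064 × 10^-9) = 83592 m²/s²
vₐ = 289.123 m/s ≈ 289.1 m/s

Final answer: vₚ = 5.189 km/s, vₐ = 289.1 m/s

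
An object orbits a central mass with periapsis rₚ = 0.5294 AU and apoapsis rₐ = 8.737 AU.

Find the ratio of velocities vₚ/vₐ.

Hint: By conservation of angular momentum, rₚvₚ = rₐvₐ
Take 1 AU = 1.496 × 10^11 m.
rₚ = 0.5294 AU = 7.91982 × 10^10 m
rₐ = 8.737 AU = 1.30706 × 10^12 m
rₚvₚ = rₐvₐ  ⇒  vₚ/vₐ = rₐ/rₚ
vₚ/vₐ = (1.30706 × 10^12) / (7.91982 × 10^10) = 16.5036

Final answer: vₚ/vₐ = 16.5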